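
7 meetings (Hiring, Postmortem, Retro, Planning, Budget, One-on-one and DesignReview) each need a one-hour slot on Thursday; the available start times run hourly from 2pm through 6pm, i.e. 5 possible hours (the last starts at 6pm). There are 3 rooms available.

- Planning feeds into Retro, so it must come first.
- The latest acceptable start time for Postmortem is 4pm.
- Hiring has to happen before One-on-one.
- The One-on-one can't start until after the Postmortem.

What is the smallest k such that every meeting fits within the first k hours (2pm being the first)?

The precedence chain requires at least 2 distinct hours.
With at most 3 per hour and 7 meetings, at least 3 hours are needed.
3 works (last occupied hour: 4pm): for example Budget=3pm, DesignReview=4pm, Hiring=2pm, Planning=2pm, Retro=3pm, Postmortem=2pm, One-on-one=3pm.

3 hours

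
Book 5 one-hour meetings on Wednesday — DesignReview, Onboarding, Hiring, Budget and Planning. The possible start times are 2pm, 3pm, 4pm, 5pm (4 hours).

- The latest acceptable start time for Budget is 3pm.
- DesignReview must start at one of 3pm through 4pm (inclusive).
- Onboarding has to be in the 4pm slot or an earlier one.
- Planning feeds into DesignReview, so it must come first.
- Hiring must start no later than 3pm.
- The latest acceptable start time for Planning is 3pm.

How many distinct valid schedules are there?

36

Splitting on DesignReview: it can be 3pm (12), 4pm (24). Listing each branch's schedules as (Onboarding, Hiring, Budget, Planning):
DesignReview=3pm: (2pm,2pm,2pm,2pm) (2pm,2pm,3pm,2pm) (2pm,3pm,2pm,2pm) (2pm,3pm,3pm,2pm) (3pm,2pm,2pm,2pm) (3pm,2pm,3pm,2pm) (3pm,3pm,2pm,2pm) (3pm,3pm,3pm,2pm) (4pm,2pm,2pm,2pm) (4pm,2pm,3pm,2pm) (4pm,3pm,2pm,2pm) (4pm,3pm,3pm,2pm) — 12.
DesignReview=4pm: (2pm,2pm,2pm,2pm) (2pm,2pm,2pm,3pm) (2pm,2pm,3pm,2pm) (2pm,2pm,3pm,3pm) (2pm,3pm,2pm,2pm) (2pm,3pm,2pm,3pm) (2pm,3pm,3pm,2pm) (2pm,3pm,3pm,3pm) (3pm,2pm,2pm,2pm) (3pm,2pm,2pm,3pm) (3pm,2pm,3pm,2pm) (3pm,2pm,3pm,3pm) (3pm,3pm,2pm,2pm) (3pm,3pm,2pm,3pm) (3pm,3pm,3pm,2pm) (3pm,3pm,3pm,3pm) (4pm,2pm,2pm,2pm) (4pm,2pm,2pm,3pm) (4pm,2pm,3pm,2pm) (4pm,2pm,3pm,3pm) (4pm,3pm,2pm,2pm) (4pm,3pm,2pm,3pm) (4pm,3pm,3pm,2pm) (4pm,3pm,3pm,3pm) — 24.
Summing: 12 + 24 = 36.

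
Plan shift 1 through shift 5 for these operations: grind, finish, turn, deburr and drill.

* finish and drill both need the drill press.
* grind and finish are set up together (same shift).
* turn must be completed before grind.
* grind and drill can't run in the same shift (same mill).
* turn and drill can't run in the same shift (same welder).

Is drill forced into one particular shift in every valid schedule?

No

drill can be shift 1 (e.g. finish=shift 3, drill=shift 1, grind=shift 3, deburr=shift 1, turn=shift 2) or shift 2 (e.g. drill=shift 2; turn=shift 1; grind=shift 3; deburr=shift 1; finish=shift 3).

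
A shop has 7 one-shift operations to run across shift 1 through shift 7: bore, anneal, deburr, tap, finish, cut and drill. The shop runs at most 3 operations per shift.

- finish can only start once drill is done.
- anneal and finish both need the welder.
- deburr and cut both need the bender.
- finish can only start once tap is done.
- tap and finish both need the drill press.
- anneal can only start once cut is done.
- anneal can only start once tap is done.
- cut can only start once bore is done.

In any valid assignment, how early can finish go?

Precedence pushes finish to at least shift 2.
finish at shift 2 is achievable: bore in shift 1, deburr in shift 3, tap in shift 1, anneal in shift 3, drill in shift 1, cut in shift 2, finish in shift 2.

shift 2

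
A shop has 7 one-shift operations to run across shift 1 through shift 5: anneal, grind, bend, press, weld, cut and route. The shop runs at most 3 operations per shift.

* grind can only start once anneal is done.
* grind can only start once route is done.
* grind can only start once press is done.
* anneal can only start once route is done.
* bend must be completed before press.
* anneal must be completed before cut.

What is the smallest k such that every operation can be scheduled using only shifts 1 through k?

3 shifts

The precedence chain requires at least 3 distinct shifts.
With at most 3 per shift and 7 operations, at least 3 shifts are needed.
3 works (last occupied shift: shift 3): for example grind in shift 3, bend in shift 1, cut in shift 3, weld in shift 1, press in shift 2, route in shift 1, anneal in shift 2.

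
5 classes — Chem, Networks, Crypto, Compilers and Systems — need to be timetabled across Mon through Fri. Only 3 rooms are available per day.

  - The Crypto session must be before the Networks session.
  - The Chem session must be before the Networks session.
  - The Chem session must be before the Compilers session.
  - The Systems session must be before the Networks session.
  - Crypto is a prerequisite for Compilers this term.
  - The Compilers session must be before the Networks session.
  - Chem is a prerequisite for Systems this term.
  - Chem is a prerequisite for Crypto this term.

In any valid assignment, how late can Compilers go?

Precedence pushes Compilers to at least Wed; downstream work caps Compilers at Thu.
Compilers at Thu is achievable: Networks -> Fri, Systems -> Tue, Chem -> Mon, Crypto -> Tue, Compilers -> Thu.

Thu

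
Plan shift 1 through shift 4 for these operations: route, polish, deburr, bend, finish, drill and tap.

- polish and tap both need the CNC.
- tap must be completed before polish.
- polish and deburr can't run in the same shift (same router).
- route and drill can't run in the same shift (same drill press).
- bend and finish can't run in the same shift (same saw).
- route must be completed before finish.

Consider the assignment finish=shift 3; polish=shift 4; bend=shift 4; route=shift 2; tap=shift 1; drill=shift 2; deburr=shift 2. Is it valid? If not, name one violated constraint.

Invalid. route and drill can't run in the same shift (same drill press).

bend and finish can't run in the same shift (same saw) — holds.
tap must be completed before polish — holds.
polish and deburr can't run in the same shift (same router) — holds.
route and drill can't run in the same shift (same drill press) — violated.
route must be completed before finish — holds.
polish and tap both need the CNC — holds.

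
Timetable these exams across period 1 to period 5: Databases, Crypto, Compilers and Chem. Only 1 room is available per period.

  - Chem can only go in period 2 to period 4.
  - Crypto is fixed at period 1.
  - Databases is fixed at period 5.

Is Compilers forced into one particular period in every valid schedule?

Compilers can be period 2 (e.g. Databases in period 5; Chem in period 3; Crypto in period 1; Compilers in period 2) or period 3 (e.g. Crypto -> period 1; Chem -> period 2; Databases -> period 5; Compilers -> period 3).

No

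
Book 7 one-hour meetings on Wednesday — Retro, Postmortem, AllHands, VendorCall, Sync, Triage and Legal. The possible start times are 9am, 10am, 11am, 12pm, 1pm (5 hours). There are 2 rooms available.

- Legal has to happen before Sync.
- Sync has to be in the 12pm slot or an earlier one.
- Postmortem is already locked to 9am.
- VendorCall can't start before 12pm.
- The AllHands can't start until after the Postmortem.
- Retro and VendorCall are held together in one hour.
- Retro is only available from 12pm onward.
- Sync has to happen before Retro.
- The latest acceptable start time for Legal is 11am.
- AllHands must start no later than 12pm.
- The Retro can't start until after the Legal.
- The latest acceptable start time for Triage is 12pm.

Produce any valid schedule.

Legal -> 9am, Postmortem -> 9am, Retro -> 12pm, AllHands -> 10am, VendorCall -> 12pm, Triage -> 11am, Sync -> 10am

Checking: Postmortem(9am) before AllHands(10am); Legal(9am) before Retro(12pm); Sync(10am) before Retro(12pm); Legal(9am) before Sync(10am); Retro = VendorCall = 12pm; AllHands=10am in [9am,12pm]; Postmortem=9am in [9am,9am]; Sync=10am in [9am,12pm]; Retro=12pm in [12pm,1pm]; Triage=11am in [9am,12pm]; Legal=9am in [9am,11am]; VendorCall=12pm in [12pm,1pm]; max 2 per hour (cap 2).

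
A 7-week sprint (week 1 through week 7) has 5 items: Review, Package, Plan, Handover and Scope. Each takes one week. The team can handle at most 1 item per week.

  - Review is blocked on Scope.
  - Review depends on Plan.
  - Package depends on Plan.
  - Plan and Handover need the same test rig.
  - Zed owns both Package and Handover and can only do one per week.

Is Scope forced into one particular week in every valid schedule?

Scope can be week 1 (e.g. Handover=week 5, Review=week 3, Scope=week 1, Package=week 4, Plan=week 2) or week 2 (e.g. Handover -> week 5, Scope -> week 2, Package -> week 4, Review -> week 3, Plan -> week 1).

No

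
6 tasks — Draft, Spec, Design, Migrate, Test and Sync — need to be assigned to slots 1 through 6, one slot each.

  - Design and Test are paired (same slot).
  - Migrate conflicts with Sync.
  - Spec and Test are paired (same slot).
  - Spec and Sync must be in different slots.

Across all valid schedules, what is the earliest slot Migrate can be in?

Migrate at 1 is achievable: Spec=1; Design=1; Test=1; Sync=2; Migrate=1; Draft=1.

1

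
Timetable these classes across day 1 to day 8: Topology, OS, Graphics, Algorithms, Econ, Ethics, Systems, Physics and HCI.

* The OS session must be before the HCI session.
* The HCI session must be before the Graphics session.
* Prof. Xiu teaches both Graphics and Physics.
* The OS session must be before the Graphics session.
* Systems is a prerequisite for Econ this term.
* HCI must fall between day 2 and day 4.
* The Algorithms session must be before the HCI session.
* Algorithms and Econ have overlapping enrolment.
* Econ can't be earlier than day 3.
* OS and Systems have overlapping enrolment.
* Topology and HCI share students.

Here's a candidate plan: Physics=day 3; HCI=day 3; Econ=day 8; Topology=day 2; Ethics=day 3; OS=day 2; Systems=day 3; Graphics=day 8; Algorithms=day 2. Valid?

Valid

The OS session must be before the Graphics session — holds.
Econ can't be earlier than day 3 — holds.
The OS session must be before the HCI session — holds.
Algorithms and Econ have overlapping enrolment — holds.
Topology and HCI share students — holds.
The Algorithms session must be before the HCI session — holds.
Systems is a prerequisite for Econ this term — holds.
Prof. Xiu teaches both Graphics and Physics — holds.
HCI must fall between day 2 and day 4 — holds.
The HCI session must be before the Graphics session — holds.
OS and Systems have overlapping enrolment — holds.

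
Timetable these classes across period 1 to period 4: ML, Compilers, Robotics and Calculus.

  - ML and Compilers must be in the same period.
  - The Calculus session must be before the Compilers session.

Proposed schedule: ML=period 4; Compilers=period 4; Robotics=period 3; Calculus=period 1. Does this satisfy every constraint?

Yes

The Calculus session must be before the Compilers session — holds.
ML and Compilers must be in the same period — holds.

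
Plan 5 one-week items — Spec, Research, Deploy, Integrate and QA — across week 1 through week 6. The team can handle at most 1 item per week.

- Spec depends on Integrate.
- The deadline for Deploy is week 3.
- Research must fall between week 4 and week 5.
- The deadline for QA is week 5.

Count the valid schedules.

Splitting on Spec: it can be week 2 (2), week 3 (4), week 4 (6), week 5 (6), week 6 (36). Listing each branch's schedules as (Research, Deploy, Integrate, QA) by week number:
Spec=week 2: (4,3,1,5) (5,3,1,4) — 2.
Spec=week 3: (4,1,2,5) (4,2,1,5) (5,1,2,4) (5,2,1,4) — 4.
Spec=week 4: (5,1,2,3) (5,1,3,2) (5,2,1,3) (5,2,3,1) (5,3,1,2) (5,3,2,1) — 6.
Spec=week 5: (4,1,2,3) (4,1,3,2) (4,2,1,3) (4,2,3,1) (4,3,1,2) (4,3,2,1) — 6.
Spec=week 6: (4,1,2,3) (4,1,2,5) (4,1,3,2) (4,1,3,5) (4,1,5,2) (4,1,5,3) (4,2,1,3) (4,2,1,5) (4,2,3,1) (4,2,3,5) (4,2,5,1) (4,2,5,3) (4,3,1,2) (4,3,1,5) (4,3,2,1) (4,3,2,5) (4,3,5,1) (4,3,5,2) (5,1,2,3) (5,1,2,4) (5,1,3,2) (5,1,3,4) (5,1,4,2) (5,1,4,3) (5,2,1,3) (5,2,1,4) (5,2,3,1) (5,2,3,4) (5,2,4,1) (5,2,4,3) (5,3,1,2) (5,3,1,4) (5,3,2,1) (5,3,2,4) (5,3,4,1) (5,3,4,2) — 36.
Summing: 2 + 4 + 6 + 6 + 36 = 54.

54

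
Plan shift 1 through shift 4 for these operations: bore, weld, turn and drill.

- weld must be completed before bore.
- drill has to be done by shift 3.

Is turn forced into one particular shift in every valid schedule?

No

turn can be shift 1 (e.g. turn -> shift 1, weld -> shift 1, bore -> shift 2, drill -> shift 1) or shift 2 (e.g. bore in shift 2; drill in shift 1; turn in shift 2; weld in shift 1).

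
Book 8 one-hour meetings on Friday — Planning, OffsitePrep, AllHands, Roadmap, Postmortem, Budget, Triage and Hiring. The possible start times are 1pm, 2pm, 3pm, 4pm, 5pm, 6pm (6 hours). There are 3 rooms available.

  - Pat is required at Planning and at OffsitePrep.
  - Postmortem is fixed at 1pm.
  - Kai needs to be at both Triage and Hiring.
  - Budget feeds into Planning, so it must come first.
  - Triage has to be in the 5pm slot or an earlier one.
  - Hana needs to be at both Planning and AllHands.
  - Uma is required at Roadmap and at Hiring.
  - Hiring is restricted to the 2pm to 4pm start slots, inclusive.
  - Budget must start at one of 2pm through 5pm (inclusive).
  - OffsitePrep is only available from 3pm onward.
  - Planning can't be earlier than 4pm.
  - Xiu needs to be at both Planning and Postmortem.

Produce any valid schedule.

OffsitePrep=3pm, Budget=2pm, Roadmap=3pm, Postmortem=1pm, Hiring=2pm, AllHands=1pm, Triage=1pm, Planning=4pm

Checking: Budget(2pm) before Planning(4pm); Planning(4pm) != OffsitePrep(3pm); Planning(4pm) != Postmortem(1pm); Triage(1pm) != Hiring(2pm); Planning(4pm) != AllHands(1pm); Roadmap(3pm) != Hiring(2pm); Hiring=2pm in [2pm,4pm]; Budget=2pm in [2pm,5pm]; Planning=4pm in [4pm,6pm]; Triage=1pm in [1pm,5pm]; OffsitePrep=3pm in [3pm,6pm]; Postmortem=1pm in [1pm,1pm]; max 3 per hour (cap 3).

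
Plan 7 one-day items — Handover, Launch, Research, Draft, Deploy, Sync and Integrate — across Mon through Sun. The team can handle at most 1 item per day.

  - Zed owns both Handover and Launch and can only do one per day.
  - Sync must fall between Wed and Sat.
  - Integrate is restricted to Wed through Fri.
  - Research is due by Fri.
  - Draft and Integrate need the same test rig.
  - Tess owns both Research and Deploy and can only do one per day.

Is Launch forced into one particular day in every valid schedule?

Launch can be Mon (e.g. Research in Tue; Draft in Sat; Sync in Thu; Handover in Fri; Integrate in Wed; Deploy in Sun; Launch in Mon) or Tue (e.g. Handover=Fri, Research=Mon, Sync=Thu, Deploy=Sun, Launch=Tue, Draft=Sat, Integrate=Wed).

No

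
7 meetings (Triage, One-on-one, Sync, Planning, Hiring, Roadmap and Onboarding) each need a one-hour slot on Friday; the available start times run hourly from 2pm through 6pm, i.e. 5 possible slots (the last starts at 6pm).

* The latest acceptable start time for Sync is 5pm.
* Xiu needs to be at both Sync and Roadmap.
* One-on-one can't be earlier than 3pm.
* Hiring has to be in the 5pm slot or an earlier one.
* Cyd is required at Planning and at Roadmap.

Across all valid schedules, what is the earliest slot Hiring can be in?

Hiring's own window allows nothing later than 5pm.
Hiring at 2pm is achievable: Onboarding -> 2pm; One-on-one -> 3pm; Hiring -> 2pm; Triage -> 2pm; Planning -> 2pm; Sync -> 2pm; Roadmap -> 3pm.

2pm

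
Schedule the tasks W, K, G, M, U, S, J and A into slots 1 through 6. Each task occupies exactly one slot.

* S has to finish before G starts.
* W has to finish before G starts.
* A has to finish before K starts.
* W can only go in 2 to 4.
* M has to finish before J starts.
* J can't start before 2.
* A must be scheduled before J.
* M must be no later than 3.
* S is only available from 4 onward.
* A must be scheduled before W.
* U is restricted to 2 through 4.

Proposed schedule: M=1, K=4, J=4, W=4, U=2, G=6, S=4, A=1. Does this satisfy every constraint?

Valid

M must be no later than 3 — holds.
A has to finish before K starts — holds.
A must be scheduled before W — holds.
J can't start before 2 — holds.
A must be scheduled before J — holds.
S is only available from 4 onward — holds.
W can only go in 2 to 4 — holds.
M has to finish before J starts — holds.
U is restricted to 2 through 4 — holds.
W has to finish before G starts — holds.
S has to finish before G starts — holds.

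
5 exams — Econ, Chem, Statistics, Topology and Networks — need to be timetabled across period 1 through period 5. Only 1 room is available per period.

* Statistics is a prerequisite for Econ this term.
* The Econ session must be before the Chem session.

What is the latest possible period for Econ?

period 4

Precedence pushes Econ to at least period 2; downstream work caps Econ at period 4.
Econ at period 4 is achievable: Chem -> period 5, Networks -> period 3, Statistics -> period 1, Topology -> period 2, Econ -> period 4.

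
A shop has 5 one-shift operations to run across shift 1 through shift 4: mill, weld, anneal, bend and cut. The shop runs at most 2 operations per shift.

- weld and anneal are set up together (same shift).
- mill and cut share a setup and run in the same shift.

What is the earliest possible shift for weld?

shift 1

weld at shift 1 is achievable: cut -> shift 2; weld -> shift 1; anneal -> shift 1; mill -> shift 2; bend -> shift 3.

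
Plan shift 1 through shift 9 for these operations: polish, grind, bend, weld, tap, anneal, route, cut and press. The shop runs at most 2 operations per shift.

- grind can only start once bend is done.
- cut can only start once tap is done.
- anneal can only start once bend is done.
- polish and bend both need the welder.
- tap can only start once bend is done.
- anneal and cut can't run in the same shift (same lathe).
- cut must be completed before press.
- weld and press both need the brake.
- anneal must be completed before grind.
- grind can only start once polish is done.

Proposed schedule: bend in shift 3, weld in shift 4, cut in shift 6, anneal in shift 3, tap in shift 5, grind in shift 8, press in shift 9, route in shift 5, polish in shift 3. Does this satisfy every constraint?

cut must be completed before press — holds.
grind can only start once bend is done — holds.
anneal can only start once bend is done — violated.
cut can only start once tap is done — holds.
grind can only start once polish is done — holds.
anneal must be completed before grind — holds.
weld and press both need the brake — holds.
anneal and cut can't run in the same shift (same lathe) — holds.
polish and bend both need the welder — violated.
The shop runs at most 2 operations per shift — violated.
tap can only start once bend is done — holds.

No — it violates: polish and bend both need the welder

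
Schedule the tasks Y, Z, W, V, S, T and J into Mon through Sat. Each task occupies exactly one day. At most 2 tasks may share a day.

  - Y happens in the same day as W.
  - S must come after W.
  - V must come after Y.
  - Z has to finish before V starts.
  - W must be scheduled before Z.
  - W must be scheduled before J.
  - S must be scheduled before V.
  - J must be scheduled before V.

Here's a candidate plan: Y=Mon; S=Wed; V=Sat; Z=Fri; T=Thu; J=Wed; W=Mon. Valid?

Yes

V must come after Y — holds.
S must come after W — holds.
At most 2 tasks may share a day — holds.
S must be scheduled before V — holds.
J must be scheduled before V — holds.
W must be scheduled before J — holds.
W must be scheduled before Z — holds.
Y happens in the same day as W — holds.
Z has to finish before V starts — holds.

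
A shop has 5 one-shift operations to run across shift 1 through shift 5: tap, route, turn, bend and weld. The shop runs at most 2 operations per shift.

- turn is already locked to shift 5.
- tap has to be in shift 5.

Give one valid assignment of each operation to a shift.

weld=shift 2; turn=shift 5; route=shift 1; tap=shift 5; bend=shift 1

Checking: turn=shift 5 in [shift 5,shift 5]; tap=shift 5 in [shift 5,shift 5]; max 2 per shift (cap 2).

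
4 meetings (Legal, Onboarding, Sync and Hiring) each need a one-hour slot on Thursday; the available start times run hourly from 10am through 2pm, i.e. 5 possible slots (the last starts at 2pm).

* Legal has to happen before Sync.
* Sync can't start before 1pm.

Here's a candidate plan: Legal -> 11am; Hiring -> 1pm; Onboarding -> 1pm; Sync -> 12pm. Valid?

Invalid. Sync can't start before 1pm.

Legal has to happen before Sync — holds.
Sync can't start before 1pm — violated.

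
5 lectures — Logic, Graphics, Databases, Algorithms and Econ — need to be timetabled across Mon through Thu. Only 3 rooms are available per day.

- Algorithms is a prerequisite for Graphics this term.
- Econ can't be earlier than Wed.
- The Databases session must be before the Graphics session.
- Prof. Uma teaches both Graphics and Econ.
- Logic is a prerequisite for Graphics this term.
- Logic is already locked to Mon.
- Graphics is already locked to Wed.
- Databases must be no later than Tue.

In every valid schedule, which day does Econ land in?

Econ's window is Wed–Thu.
Graphics is fixed at Wed, and Econ can't share a day with Graphics.
So Econ must be Thu.

Thu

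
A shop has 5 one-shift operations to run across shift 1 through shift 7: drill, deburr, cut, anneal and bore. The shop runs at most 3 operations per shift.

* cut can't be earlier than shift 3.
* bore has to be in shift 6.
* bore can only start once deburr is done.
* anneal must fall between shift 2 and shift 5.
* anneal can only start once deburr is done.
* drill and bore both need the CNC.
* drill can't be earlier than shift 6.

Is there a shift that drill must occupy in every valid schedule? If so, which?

shift 7

drill's window is shift 6–shift 7.
bore is fixed at shift 6, and drill can't share a shift with bore.
So drill must be shift 7.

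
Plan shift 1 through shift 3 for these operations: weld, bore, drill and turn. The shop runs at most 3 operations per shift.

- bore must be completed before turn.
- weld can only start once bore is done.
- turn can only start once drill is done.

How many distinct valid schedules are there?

8

Splitting on weld: it can be shift 2 (3), shift 3 (5). Listing each branch's schedules as (bore, drill, turn) by shift number:
weld=shift 2: (1,1,2) (1,1,3) (1,2,3) — 3.
weld=shift 3: (1,1,2) (1,1,3) (1,2,3) (2,1,3) (2,2,3) — 5.
Summing: 3 + 5 = 8.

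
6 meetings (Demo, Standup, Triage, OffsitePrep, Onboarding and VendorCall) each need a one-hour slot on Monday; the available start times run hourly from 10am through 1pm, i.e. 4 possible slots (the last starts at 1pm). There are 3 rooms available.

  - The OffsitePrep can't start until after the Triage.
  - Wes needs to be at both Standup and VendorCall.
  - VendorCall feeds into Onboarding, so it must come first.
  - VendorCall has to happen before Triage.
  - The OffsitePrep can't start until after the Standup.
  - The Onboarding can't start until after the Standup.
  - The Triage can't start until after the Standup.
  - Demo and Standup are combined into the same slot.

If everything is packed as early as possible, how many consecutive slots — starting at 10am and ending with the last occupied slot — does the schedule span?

The precedence chain requires at least 3 distinct slots.
With at most 3 per slot and 6 meetings, at least 2 slots are needed.
Could 3 slots be enough, i.e. nothing placed later than 12pm? No: Triage must come after Standup (at 10am or later) → {11am, 12pm}; Standup must come before Triage (at 12pm or earlier) → {10am, 11am}; VendorCall must come before Triage (at 12pm or earlier) → {10am, 11am}; OffsitePrep must come after Standup (at 10am or later) → {11am, 12pm}; OffsitePrep must come after Triage (at 11am or later) → {12pm}; Triage must come before OffsitePrep (at 12pm or earlier) → {11am}; Standup must come before Triage (at 11am or earlier) → {10am}; VendorCall must come before Triage (at 11am or earlier) → {10am}; VendorCall can't share with Standup (10am) → nothing is left.
So 3 slots is not enough.
4 works (last occupied slot: 1pm): for example Demo -> 10am; VendorCall -> 11am; Onboarding -> 12pm; OffsitePrep -> 1pm; Standup -> 10am; Triage -> 12pm.

4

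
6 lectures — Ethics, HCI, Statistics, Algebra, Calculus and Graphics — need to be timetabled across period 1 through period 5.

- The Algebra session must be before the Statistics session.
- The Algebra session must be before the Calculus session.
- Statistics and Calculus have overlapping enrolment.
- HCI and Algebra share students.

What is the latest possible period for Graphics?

period 5

Graphics at period 5 is achievable: Calculus in period 3; Ethics in period 1; Graphics in period 5; Algebra in period 1; HCI in period 2; Statistics in period 2.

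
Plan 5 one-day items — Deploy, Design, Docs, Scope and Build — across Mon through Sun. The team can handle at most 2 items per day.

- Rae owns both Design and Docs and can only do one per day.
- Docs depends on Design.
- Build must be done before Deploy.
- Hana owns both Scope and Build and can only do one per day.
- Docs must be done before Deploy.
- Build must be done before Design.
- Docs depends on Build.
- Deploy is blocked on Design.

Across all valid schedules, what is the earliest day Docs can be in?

Wed

Precedence pushes Docs to at least Wed; downstream work caps Docs at Sat.
Docs at Wed is achievable: Scope in Tue, Design in Tue, Deploy in Thu, Docs in Wed, Build in Mon.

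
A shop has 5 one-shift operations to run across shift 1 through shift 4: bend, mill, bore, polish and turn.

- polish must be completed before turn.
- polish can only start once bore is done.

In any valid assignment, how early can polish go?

Precedence pushes polish to at least shift 2; downstream work caps polish at shift 3.
polish at shift 2 is achievable: turn -> shift 3, bore -> shift 1, mill -> shift 1, bend -> shift 1, polish -> shift 2.

shift 2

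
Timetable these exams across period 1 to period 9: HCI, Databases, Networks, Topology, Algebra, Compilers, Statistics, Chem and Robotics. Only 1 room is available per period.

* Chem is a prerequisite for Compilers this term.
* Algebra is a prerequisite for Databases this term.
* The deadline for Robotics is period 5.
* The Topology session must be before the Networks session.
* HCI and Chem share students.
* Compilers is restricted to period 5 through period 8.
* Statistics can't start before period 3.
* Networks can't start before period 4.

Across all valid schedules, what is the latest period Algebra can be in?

period 8

Downstream work caps Algebra at period 8.
Algebra at period 8 is achievable: HCI -> period 7, Chem -> period 3, Topology -> period 2, Networks -> period 4, Databases -> period 9, Robotics -> period 1, Algebra -> period 8, Compilers -> period 5, Statistics -> period 6.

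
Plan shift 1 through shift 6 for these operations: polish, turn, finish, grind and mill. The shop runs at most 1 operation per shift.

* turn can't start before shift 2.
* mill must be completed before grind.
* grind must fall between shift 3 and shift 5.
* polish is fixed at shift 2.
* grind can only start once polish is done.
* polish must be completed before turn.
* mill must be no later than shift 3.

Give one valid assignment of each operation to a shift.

turn -> shift 4; grind -> shift 3; finish -> shift 5; mill -> shift 1; polish -> shift 2

Checking: mill(shift 1) before grind(shift 3); polish(shift 2) before turn(shift 4); polish(shift 2) before grind(shift 3); polish=shift 2 in [shift 2,shift 2]; mill=shift 1 in [shift 1,shift 3]; turn=shift 4 in [shift 2,shift 6]; grind=shift 3 in [shift 3,shift 5]; max 1 per shift (cap 1).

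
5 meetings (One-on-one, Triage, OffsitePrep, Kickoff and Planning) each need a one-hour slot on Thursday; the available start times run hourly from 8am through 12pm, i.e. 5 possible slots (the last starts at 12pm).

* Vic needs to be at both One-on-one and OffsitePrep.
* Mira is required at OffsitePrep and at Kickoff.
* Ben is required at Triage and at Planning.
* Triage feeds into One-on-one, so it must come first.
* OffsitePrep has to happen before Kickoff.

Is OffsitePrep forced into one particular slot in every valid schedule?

OffsitePrep can be 8am (e.g. Triage=8am; Planning=9am; One-on-one=9am; Kickoff=9am; OffsitePrep=8am) or 9am (e.g. Triage -> 8am, Planning -> 9am, One-on-one -> 10am, Kickoff -> 10am, OffsitePrep -> 9am).

No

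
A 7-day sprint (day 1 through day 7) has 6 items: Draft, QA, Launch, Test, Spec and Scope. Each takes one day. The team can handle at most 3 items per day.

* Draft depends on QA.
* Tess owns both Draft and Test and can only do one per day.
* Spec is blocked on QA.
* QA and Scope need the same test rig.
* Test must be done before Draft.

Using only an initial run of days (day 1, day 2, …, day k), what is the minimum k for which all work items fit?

2 days

The precedence chain requires at least 2 distinct days.
With at most 3 per day and 6 work items, at least 2 days are needed.
2 works (last occupied day: day 2): for example QA in day 1, Draft in day 2, Spec in day 2, Test in day 1, Launch in day 1, Scope in day 2.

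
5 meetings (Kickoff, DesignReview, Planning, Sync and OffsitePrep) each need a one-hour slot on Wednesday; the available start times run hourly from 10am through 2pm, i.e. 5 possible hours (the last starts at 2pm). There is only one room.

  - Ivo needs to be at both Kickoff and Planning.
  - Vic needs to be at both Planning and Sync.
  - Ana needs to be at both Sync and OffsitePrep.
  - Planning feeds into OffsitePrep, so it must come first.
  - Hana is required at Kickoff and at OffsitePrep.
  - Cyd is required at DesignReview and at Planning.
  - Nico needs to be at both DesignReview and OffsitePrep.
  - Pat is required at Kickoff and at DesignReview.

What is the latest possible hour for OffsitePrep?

Precedence pushes OffsitePrep to at least 11am.
OffsitePrep at 2pm is achievable: Sync -> 1pm, DesignReview -> 12pm, Planning -> 10am, OffsitePrep -> 2pm, Kickoff -> 11am.

2pm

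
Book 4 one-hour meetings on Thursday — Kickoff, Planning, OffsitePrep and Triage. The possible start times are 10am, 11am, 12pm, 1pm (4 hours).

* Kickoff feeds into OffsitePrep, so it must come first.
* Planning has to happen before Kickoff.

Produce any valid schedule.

Triage in 10am, Kickoff in 11am, Planning in 10am, OffsitePrep in 12pm

Checking: Planning(10am) before Kickoff(11am); Kickoff(11am) before OffsitePrep(12pm).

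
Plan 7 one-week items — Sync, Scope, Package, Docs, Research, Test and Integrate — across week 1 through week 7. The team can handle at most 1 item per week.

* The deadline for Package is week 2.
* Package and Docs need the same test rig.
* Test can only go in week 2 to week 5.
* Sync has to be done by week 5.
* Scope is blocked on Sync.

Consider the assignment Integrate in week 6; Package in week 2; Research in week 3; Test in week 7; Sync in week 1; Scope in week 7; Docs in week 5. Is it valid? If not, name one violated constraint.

Package and Docs need the same test rig — holds.
The deadline for Package is week 2 — holds.
Test can only go in week 2 to week 5 — violated.
The team can handle at most 1 item per week — violated.
Scope is blocked on Sync — holds.
Sync has to be done by week 5 — holds.

Invalid. Test can only go in week 2 to week 5.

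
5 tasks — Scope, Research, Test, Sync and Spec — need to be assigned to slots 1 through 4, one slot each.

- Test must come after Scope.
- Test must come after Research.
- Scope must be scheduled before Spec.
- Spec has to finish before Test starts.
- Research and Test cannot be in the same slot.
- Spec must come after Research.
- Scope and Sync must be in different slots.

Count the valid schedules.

18

Splitting on Scope: it can be 1 (12), 2 (6). Listing each branch's schedules as (Research, Test, Sync, Spec):
Scope=1: (1,3,2,2) (1,3,3,2) (1,3,4,2) (1,4,2,2) (1,4,2,3) (1,4,3,2) (1,4,3,3) (1,4,4,2) (1,4,4,3) (2,4,2,3) (2,4,3,3) (2,4,4,3) — 12.
Scope=2: (1,4,1,3) (1,4,3,3) (1,4,4,3) (2,4,1,3) (2,4,3,3) (2,4,4,3) — 6.
Summing: 12 + 6 = 18.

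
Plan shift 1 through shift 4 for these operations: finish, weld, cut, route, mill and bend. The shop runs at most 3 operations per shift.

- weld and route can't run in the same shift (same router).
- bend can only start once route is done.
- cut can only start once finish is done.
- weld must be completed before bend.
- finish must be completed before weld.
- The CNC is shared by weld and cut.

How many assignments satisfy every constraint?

Splitting on finish: it can be shift 1 (40), shift 2 (8). Listing each branch's schedules as (weld, cut, route, mill, bend) by shift number:
finish=shift 1: (2,3,1,1,3) (2,3,1,1,4) (2,3,1,2,3) (2,3,1,2,4) (2,3,1,3,3) (2,3,1,3,4) (2,3,1,4,3) (2,3,1,4,4) (2,3,3,1,4) (2,3,3,2,4) (2,3,3,3,4) (2,3,3,4,4) (2,4,1,1,3) (2,4,1,1,4) (2,4,1,2,3) (2,4,1,2,4) (2,4,1,3,3) (2,4,1,3,4) (2,4,1,4,3) (2,4,1,4,4) (2,4,3,1,4) (2,4,3,2,4) (2,4,3,3,4) (2,4,3,4,4) (3,2,1,1,4) (3,2,1,2,4) (3,2,1,3,4) (3,2,1,4,4) (3,2,2,1,4) (3,2,2,2,4) (3,2,2,3,4) (3,2,2,4,4) (3,4,1,1,4) (3,4,1,2,4) (3,4,1,3,4) (3,4,1,4,4) (3,4,2,1,4) (3,4,2,2,4) (3,4,2,3,4) (3,4,2,4,4) — 40.
finish=shift 2: (3,4,1,1,4) (3,4,1,2,4) (3,4,1,3,4) (3,4,1,4,4) (3,4,2,1,4) (3,4,2,2,4) (3,4,2,3,4) (3,4,2,4,4) — 8.
Summing: 40 + 8 = 48.

48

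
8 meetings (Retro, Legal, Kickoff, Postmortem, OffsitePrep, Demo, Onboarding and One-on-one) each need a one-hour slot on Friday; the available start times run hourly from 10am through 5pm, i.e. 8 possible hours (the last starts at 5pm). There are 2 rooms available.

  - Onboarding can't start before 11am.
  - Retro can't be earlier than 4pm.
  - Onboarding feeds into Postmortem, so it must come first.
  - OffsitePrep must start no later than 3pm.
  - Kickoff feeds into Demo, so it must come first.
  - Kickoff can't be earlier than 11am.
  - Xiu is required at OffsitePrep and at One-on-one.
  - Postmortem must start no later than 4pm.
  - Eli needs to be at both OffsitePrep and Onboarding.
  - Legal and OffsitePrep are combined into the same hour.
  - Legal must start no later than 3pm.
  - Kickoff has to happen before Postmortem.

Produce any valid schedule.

Onboarding=11am; Postmortem=12pm; Retro=4pm; One-on-one=1pm; Kickoff=11am; Legal=10am; Demo=12pm; OffsitePrep=10am

Checking: Kickoff(11am) before Demo(12pm); Onboarding(11am) before Postmortem(12pm); Kickoff(11am) before Postmortem(12pm); OffsitePrep(10am) != One-on-one(1pm); OffsitePrep(10am) != Onboarding(11am); Legal = OffsitePrep = 10am; Retro=4pm in [4pm,5pm]; Onboarding=11am in [11am,5pm]; Postmortem=12pm in [10am,4pm]; Kickoff=11am in [11am,5pm]; OffsitePrep=10am in [10am,3pm]; Legal=10am in [10am,3pm]; max 2 per hour (cap 2).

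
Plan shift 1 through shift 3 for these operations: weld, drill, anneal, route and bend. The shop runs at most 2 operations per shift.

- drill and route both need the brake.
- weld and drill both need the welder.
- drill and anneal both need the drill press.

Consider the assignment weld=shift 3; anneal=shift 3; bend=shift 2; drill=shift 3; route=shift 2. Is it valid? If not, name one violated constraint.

weld and drill both need the welder — violated.
drill and route both need the brake — holds.
drill and anneal both need the drill press — violated.
The shop runs at most 2 operations per shift — violated.

No — it violates: weld and drill both need the welder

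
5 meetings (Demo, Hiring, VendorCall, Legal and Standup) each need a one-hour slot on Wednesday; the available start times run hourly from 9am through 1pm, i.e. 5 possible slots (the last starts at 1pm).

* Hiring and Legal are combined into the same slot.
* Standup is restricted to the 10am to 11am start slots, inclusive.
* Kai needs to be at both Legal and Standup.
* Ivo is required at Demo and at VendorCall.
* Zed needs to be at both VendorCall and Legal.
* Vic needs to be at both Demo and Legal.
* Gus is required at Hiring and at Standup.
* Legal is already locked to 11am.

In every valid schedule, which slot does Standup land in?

10am

Standup's window is 10am–11am.
Legal is fixed at 11am, and Standup can't share a slot with Legal.
So Standup must be 10am.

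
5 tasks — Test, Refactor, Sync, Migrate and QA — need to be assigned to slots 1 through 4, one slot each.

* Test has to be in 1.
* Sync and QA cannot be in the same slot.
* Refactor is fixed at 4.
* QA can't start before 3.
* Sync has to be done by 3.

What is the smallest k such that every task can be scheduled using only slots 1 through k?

Refactor can't be placed before 4, so the schedule must run through at least slot 4.
4 works (last occupied slot: 4): for example Sync in 1; Refactor in 4; Test in 1; Migrate in 1; QA in 3.

4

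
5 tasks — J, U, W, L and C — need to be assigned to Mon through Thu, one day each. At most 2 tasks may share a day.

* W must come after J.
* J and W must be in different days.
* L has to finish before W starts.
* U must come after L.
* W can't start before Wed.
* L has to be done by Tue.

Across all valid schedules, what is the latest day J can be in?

Wed

Downstream work caps J at Wed.
J at Wed is achievable: W=Thu, L=Mon, C=Mon, U=Tue, J=Wed.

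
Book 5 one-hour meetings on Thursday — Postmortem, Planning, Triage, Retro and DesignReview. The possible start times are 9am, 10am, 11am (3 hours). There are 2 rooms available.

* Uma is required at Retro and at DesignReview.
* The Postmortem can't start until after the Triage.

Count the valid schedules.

Splitting on Postmortem: it can be 10am (10), 11am (20). Listing each branch's schedules as (Planning, Triage, Retro, DesignReview):
Postmortem=10am: (9am,9am,10am,11am) (9am,9am,11am,10am) (10am,9am,9am,11am) (10am,9am,11am,9am) (11am,9am,9am,10am) (11am,9am,9am,11am) (11am,9am,10am,9am) (11am,9am,10am,11am) (11am,9am,11am,9am) (11am,9am,11am,10am) — 10.
Postmortem=11am: (9am,9am,10am,11am) (9am,9am,11am,10am) (9am,10am,9am,10am) (9am,10am,9am,11am) (9am,10am,10am,9am) (9am,10am,10am,11am) (9am,10am,11am,9am) (9am,10am,11am,10am) (10am,9am,9am,10am) (10am,9am,9am,11am) (10am,9am,10am,9am) (10am,9am,10am,11am) (10am,9am,11am,9am) (10am,9am,11am,10am) (10am,10am,9am,11am) (10am,10am,11am,9am) (11am,9am,9am,10am) (11am,9am,10am,9am) (11am,10am,9am,10am) (11am,10am,10am,9am) — 20.
Summing: 10 + 20 = 30.

30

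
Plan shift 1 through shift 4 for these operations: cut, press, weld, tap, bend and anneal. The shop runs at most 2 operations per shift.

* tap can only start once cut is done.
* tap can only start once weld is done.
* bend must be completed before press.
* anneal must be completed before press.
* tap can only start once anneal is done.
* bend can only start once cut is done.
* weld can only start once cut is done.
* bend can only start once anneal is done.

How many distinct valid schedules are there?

14

Splitting on cut: it can be shift 1 (12), shift 2 (2). Listing each branch's schedules as (press, weld, tap, bend, anneal) by shift number:
cut=shift 1: (3,2,3,2,1) (3,2,4,2,1) (3,3,4,2,1) (4,2,3,2,1) (4,2,3,3,1) (4,2,3,3,2) (4,2,4,2,1) (4,2,4,3,1) (4,2,4,3,2) (4,3,4,2,1) (4,3,4,3,1) (4,3,4,3,2) — 12.
cut=shift 2: (4,3,4,3,1) (4,3,4,3,2) — 2.
Summing: 12 + 2 = 14.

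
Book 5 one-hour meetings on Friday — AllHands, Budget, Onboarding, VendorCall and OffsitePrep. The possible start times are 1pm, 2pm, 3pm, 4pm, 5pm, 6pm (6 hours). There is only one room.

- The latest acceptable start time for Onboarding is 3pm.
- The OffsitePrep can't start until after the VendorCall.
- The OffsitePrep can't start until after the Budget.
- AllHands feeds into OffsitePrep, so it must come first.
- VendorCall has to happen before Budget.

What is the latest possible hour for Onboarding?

Onboarding's own window allows nothing later than 3pm.
Onboarding at 3pm is achievable: Onboarding -> 3pm, AllHands -> 4pm, VendorCall -> 1pm, OffsitePrep -> 5pm, Budget -> 2pm.

3pm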